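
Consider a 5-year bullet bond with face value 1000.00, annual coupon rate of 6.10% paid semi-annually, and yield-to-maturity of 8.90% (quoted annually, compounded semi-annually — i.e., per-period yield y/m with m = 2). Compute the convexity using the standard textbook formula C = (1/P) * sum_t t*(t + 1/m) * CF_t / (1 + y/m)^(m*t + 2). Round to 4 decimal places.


Coupon per period c = face * coupon_rate / m = 30.500000
Periods per year m = 2; per-period yield y/m = 0.044500
Number of cashflows N = 10
Cashflows (t years, CF_t, discount factor 1/(1+y/m)^(m*t), PV):
  t = 0.5000: CF_t = 30.500000, DF = 0.957396, PV = 29.200574
  t = 1.0000: CF_t = 30.500000, DF = 0.916607, PV = 27.956510
  t = 1.5000: CF_t = 30.500000, DF = 0.877556, PV = 26.765447
  t = 2.0000: CF_t = 30.500000, DF = 0.840168, PV = 25.625129
  t = 2.5000: CF_t = 30.500000, DF = 0.804374, PV = 24.533393
  t = 3.0000: CF_t = 30.500000, DF = 0.770104, PV = 23.488170
  t = 3.5000: CF_t = 30.500000, DF = 0.737294, PV = 22.487477
  t = 4.0000: CF_t = 30.500000, DF = 0.705883, PV = 21.529418
  t = 4.5000: CF_t = 30.500000, DF = 0.675809, PV = 20.612176
  t = 5.0000: CF_t = 1030.500000, DF = 0.647017, PV = 666.750812
Price P = sum_t PV_t = 888.949105
Convexity numerator sum_t t*(t + 1/m) * CF_t / (1+y/m)^(m*t + 2):
  t = 0.5000: term = 13.382724
  t = 1.0000: term = 38.437694
  t = 1.5000: term = 73.600179
  t = 2.0000: term = 117.440848
  t = 2.5000: term = 168.656076
  t = 3.0000: term = 226.058886
  t = 3.5000: term = 288.570463
  t = 4.0000: term = 355.212223
  t = 4.5000: term = 425.098400
  t = 5.0000: term = 16806.580428
Convexity = (1/P) * sum = 18513.037920 / 888.949105 = 20.825757

Answer: Convexity = 20.8258


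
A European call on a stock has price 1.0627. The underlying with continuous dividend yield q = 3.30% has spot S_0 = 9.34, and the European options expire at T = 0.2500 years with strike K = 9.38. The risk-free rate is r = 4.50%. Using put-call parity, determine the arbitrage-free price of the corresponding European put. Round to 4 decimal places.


Answer: Put price = 1.0745

Derivation:
Put-call parity: C - P = S_0 * exp(-qT) - K * exp(-rT).
S_0 * exp(-qT) = 9.3400 * 0.99178394 = 9.26326198
K * exp(-rT) = 9.3800 * 0.98881304 = 9.27506636
P = C - S*exp(-qT) + K*exp(-rT)
P = 1.0627 - 9.26326198 + 9.27506636 = 1.0745


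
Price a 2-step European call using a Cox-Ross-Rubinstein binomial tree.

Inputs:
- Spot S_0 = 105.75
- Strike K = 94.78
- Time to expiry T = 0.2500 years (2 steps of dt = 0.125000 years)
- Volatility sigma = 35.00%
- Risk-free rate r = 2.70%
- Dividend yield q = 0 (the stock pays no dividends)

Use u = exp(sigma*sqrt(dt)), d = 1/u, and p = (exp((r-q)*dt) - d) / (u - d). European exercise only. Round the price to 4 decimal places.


dt = T/N = 0.125000
u = exp(sigma*sqrt(dt)) = 1.131726; d = 1/u = 0.883606
p = (exp((r-q)*dt) - d) / (u - d) = 0.482729
Discount per step: exp(-r*dt) = 0.996631
Stock lattice S(k, i) with i counting down-moves:
  k=0: S(0,0) = 105.7500
  k=1: S(1,0) = 119.6800; S(1,1) = 93.4414
  k=2: S(2,0) = 135.4449; S(2,1) = 105.7500; S(2,2) = 82.5654
Terminal payoffs V(N, i) = max(S_T - K, 0):
  V(2,0) = 40.664937; V(2,1) = 10.970000; V(2,2) = 0.000000
Backward induction: V(k, i) = exp(-r*dt) * [p * V(k+1, i) + (1-p) * V(k+1, i+1)].
  V(1,0) = exp(-r*dt) * [p*40.664937 + (1-p)*10.970000] = 25.219342
  V(1,1) = exp(-r*dt) * [p*10.970000 + (1-p)*0.000000] = 5.277693
  V(0,0) = exp(-r*dt) * [p*25.219342 + (1-p)*5.277693] = 14.853884

Answer: Price = V(0,0) = 14.8539


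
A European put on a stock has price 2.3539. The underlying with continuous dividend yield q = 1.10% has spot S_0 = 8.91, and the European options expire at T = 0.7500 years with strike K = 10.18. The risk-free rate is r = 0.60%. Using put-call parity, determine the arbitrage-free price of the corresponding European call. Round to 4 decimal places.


Put-call parity: C - P = S_0 * exp(-qT) - K * exp(-rT).
S_0 * exp(-qT) = 8.9100 * 0.99178394 = 8.83679489
K * exp(-rT) = 10.1800 * 0.99551011 = 10.13429292
C = P + S*exp(-qT) - K*exp(-rT)
C = 2.3539 + 8.83679489 - 10.13429292 = 1.0564

Answer: Call price = 1.0564


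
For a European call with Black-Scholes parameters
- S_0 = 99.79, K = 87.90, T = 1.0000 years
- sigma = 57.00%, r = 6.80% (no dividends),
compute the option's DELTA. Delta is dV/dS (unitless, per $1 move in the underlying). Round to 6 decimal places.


Answer: Delta = 0.734629

Derivation:
d1 = 0.6268739881; d2 = 0.0568739881
phi(d1) = 0.3277762619; exp(-qT) = 1.0000000000; exp(-rT) = 0.9342604736
N(d1) = 0.7346290803
Delta = exp(-qT) * N(d1) = 1.0000000000 * 0.7346290803 = 0.734629


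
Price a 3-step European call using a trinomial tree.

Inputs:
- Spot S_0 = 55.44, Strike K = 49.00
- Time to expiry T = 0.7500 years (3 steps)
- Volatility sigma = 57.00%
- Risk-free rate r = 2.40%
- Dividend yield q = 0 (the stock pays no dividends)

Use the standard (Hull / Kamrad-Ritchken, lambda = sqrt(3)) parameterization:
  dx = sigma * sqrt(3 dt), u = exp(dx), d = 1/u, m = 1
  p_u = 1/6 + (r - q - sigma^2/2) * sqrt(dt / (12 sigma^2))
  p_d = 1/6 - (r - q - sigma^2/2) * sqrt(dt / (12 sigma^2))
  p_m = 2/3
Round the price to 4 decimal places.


dt = T/N = 0.250000; dx = sigma*sqrt(3*dt) = 0.493634
u = exp(dx) = 1.638260; d = 1/u = 0.610404
p_u = 0.131608, p_m = 0.666667, p_d = 0.201726
Discount per step: exp(-r*dt) = 0.994018
Stock lattice S(k, j) with j the centered position index:
  k=0: S(0,+0) = 55.4400
  k=1: S(1,-1) = 33.8408; S(1,+0) = 55.4400; S(1,+1) = 90.8251
  k=2: S(2,-2) = 20.6565; S(2,-1) = 33.8408; S(2,+0) = 55.4400; S(2,+1) = 90.8251; S(2,+2) = 148.7951
  k=3: S(3,-3) = 12.6088; S(3,-2) = 20.6565; S(3,-1) = 33.8408; S(3,+0) = 55.4400; S(3,+1) = 90.8251; S(3,+2) = 148.7951; S(3,+3) = 243.7650
Terminal payoffs V(N, j) = max(S_T - K, 0):
  V(3,-3) = 0.000000; V(3,-2) = 0.000000; V(3,-1) = 0.000000; V(3,+0) = 6.440000; V(3,+1) = 41.825114; V(3,+2) = 99.795118; V(3,+3) = 194.765036
Backward induction: V(k, j) = exp(-r*dt) * [p_u * V(k+1, j+1) + p_m * V(k+1, j) + p_d * V(k+1, j-1)]
  V(2,-2) = exp(-r*dt) * [p_u*0.000000 + p_m*0.000000 + p_d*0.000000] = 0.000000
  V(2,-1) = exp(-r*dt) * [p_u*6.440000 + p_m*0.000000 + p_d*0.000000] = 0.842484
  V(2,+0) = exp(-r*dt) * [p_u*41.825114 + p_m*6.440000 + p_d*0.000000] = 9.739235
  V(2,+1) = exp(-r*dt) * [p_u*99.795118 + p_m*41.825114 + p_d*6.440000] = 42.063203
  V(2,+2) = exp(-r*dt) * [p_u*194.765036 + p_m*99.795118 + p_d*41.825114] = 99.998083
  V(1,-1) = exp(-r*dt) * [p_u*9.739235 + p_m*0.842484 + p_d*0.000000] = 1.832388
  V(1,+0) = exp(-r*dt) * [p_u*42.063203 + p_m*9.739235 + p_d*0.842484] = 12.125648
  V(1,+1) = exp(-r*dt) * [p_u*99.998083 + p_m*42.063203 + p_d*9.739235] = 42.909090
  V(0,+0) = exp(-r*dt) * [p_u*42.909090 + p_m*12.125648 + p_d*1.832388] = 14.016227

Answer: Price = V(0,0) = 14.0162


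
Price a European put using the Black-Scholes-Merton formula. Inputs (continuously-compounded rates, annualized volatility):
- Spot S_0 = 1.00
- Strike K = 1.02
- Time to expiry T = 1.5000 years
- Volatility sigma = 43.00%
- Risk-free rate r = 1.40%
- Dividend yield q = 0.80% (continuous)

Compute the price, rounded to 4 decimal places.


Answer: Price = 0.2117

Derivation:
d1 = (ln(S/K) + (r - q + 0.5*sigma^2) * T) / (sigma * sqrt(T)) = 0.24280780
d2 = d1 - sigma * sqrt(T) = -0.28383249
exp(-rT) = 0.97921896; exp(-qT) = 0.98807171
P = K * exp(-rT) * N(-d2) - S_0 * exp(-qT) * N(-d1)
N(-d1) = 0.40407715; N(-d2) = 0.61173062
P = 1.0200 * 0.97921896 * 0.61173062 - 1.0000 * 0.98807171 * 0.40407715 = 0.2117


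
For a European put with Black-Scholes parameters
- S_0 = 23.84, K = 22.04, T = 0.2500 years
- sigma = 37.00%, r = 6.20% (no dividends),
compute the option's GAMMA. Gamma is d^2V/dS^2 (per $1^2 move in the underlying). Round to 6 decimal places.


Answer: Gamma = 0.075525

Derivation:
d1 = 0.6006397725; d2 = 0.4156397725
phi(d1) = 0.3330966465; exp(-qT) = 1.0000000000; exp(-rT) = 0.9846195068
Gamma = exp(-qT) * phi(d1) / (S * sigma * sqrt(T)) = 1.0000000000 * 0.3330966465 / (23.8400 * 0.3700 * 0.5000000000) = 0.075525


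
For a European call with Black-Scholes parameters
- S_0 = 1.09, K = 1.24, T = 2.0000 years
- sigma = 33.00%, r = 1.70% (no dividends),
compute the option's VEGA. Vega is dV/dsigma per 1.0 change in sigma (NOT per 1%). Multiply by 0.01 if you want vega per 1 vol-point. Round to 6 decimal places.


d1 = 0.0299262945; d2 = -0.4367641811
phi(d1) = 0.3987636774; exp(-qT) = 1.0000000000; exp(-rT) = 0.9665715046
Vega = S * exp(-qT) * phi(d1) * sqrt(T) = 1.0900 * 1.0000000000 * 0.3987636774 * 1.4142135624 = 0.614691

Answer: Vega = 0.614691


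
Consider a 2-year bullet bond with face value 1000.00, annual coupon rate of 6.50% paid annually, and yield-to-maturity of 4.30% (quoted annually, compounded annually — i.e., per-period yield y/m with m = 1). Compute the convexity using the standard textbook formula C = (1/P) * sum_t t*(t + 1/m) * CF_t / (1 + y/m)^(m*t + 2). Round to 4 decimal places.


Answer: Convexity = 5.2954

Derivation:
Coupon per period c = face * coupon_rate / m = 65.000000
Periods per year m = 1; per-period yield y/m = 0.043000
Number of cashflows N = 2
Cashflows (t years, CF_t, discount factor 1/(1+y/m)^(m*t), PV):
  t = 1.0000: CF_t = 65.000000, DF = 0.958773, PV = 62.320230
  t = 2.0000: CF_t = 1065.000000, DF = 0.919245, PV = 978.996166
Price P = sum_t PV_t = 1041.316396
Convexity numerator sum_t t*(t + 1/m) * CF_t / (1+y/m)^(m*t + 2):
  t = 1.0000: term = 114.575148
  t = 2.0000: term = 5399.625311
Convexity = (1/P) * sum = 5514.200459 / 1041.316396 = 5.295413


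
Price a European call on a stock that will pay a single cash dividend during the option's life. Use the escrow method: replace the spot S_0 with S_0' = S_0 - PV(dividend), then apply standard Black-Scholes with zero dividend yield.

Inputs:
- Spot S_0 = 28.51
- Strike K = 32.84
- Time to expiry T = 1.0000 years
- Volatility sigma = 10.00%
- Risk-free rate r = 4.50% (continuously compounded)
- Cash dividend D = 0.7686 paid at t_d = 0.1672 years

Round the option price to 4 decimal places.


Answer: Price = 0.1539

Derivation:
PV(D) = D * exp(-r * t_d) = 0.7686 * 0.99250423 = 0.76283875
S_0' = S_0 - PV(D) = 28.5100 - 0.76283875 = 27.74716125
d1 = (ln(S_0'/K) + (r + sigma^2/2)*T) / (sigma*sqrt(T)) = -1.18513747
d2 = d1 - sigma*sqrt(T) = -1.28513747
exp(-rT) = 0.95599748
N(d1) = 0.11798155; N(d2) = 0.09937212
C = S_0' * N(d1) - K * exp(-rT) * N(d2) = 27.74716125 * 0.11798155 - 32.8400 * 0.95599748 * 0.09937212 = 0.1539


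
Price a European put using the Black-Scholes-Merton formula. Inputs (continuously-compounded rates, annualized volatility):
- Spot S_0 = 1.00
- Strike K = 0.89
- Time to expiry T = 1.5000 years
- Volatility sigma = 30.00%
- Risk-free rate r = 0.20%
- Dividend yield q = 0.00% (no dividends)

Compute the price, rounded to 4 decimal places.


d1 = (ln(S/K) + (r - q + 0.5*sigma^2) * T) / (sigma * sqrt(T)) = 0.50904157
d2 = d1 - sigma * sqrt(T) = 0.14161811
exp(-rT) = 0.99700450; exp(-qT) = 1.00000000
P = K * exp(-rT) * N(-d2) - S_0 * exp(-qT) * N(-d1)
N(-d1) = 0.30536154; N(-d2) = 0.44369083
P = 0.8900 * 0.99700450 * 0.44369083 - 1.0000 * 1.00000000 * 0.30536154 = 0.0883

Answer: Price = 0.0883


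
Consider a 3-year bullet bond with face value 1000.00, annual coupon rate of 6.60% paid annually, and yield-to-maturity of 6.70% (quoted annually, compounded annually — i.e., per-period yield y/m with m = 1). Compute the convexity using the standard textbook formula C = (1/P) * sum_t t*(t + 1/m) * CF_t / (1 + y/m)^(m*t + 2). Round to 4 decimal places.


Answer: Convexity = 9.6892

Derivation:
Coupon per period c = face * coupon_rate / m = 66.000000
Periods per year m = 1; per-period yield y/m = 0.067000
Number of cashflows N = 3
Cashflows (t years, CF_t, discount factor 1/(1+y/m)^(m*t), PV):
  t = 1.0000: CF_t = 66.000000, DF = 0.937207, PV = 61.855670
  t = 2.0000: CF_t = 66.000000, DF = 0.878357, PV = 57.971575
  t = 3.0000: CF_t = 1066.000000, DF = 0.823203, PV = 877.533988
Price P = sum_t PV_t = 997.361233
Convexity numerator sum_t t*(t + 1/m) * CF_t / (1+y/m)^(m*t + 2):
  t = 1.0000: term = 108.662745
  t = 2.0000: term = 305.518497
  t = 3.0000: term = 9249.459468
Convexity = (1/P) * sum = 9663.640710 / 997.361233 = 9.689208


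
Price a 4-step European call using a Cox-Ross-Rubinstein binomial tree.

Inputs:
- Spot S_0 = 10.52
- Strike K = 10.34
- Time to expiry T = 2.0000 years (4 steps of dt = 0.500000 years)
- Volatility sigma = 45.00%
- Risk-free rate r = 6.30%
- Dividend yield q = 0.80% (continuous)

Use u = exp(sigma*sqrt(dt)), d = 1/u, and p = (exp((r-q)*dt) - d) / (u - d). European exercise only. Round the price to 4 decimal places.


dt = T/N = 0.500000
u = exp(sigma*sqrt(dt)) = 1.374648; d = 1/u = 0.727459
p = (exp((r-q)*dt) - d) / (u - d) = 0.464196
Discount per step: exp(-r*dt) = 0.968991
Stock lattice S(k, i) with i counting down-moves:
  k=0: S(0,0) = 10.5200
  k=1: S(1,0) = 14.4613; S(1,1) = 7.6529
  k=2: S(2,0) = 19.8792; S(2,1) = 10.5200; S(2,2) = 5.5671
  k=3: S(3,0) = 27.3269; S(3,1) = 14.4613; S(3,2) = 7.6529; S(3,3) = 4.0499
  k=4: S(4,0) = 37.5649; S(4,1) = 19.8792; S(4,2) = 10.5200; S(4,3) = 5.5671; S(4,4) = 2.9461
Terminal payoffs V(N, i) = max(S_T - K, 0):
  V(4,0) = 27.224912; V(4,1) = 9.539207; V(4,2) = 0.180000; V(4,3) = 0.000000; V(4,4) = 0.000000
Backward induction: V(k, i) = exp(-r*dt) * [p * V(k+1, i) + (1-p) * V(k+1, i+1)].
  V(3,0) = exp(-r*dt) * [p*27.224912 + (1-p)*9.539207] = 17.198466
  V(3,1) = exp(-r*dt) * [p*9.539207 + (1-p)*0.180000] = 4.384206
  V(3,2) = exp(-r*dt) * [p*0.180000 + (1-p)*0.000000] = 0.080964
  V(3,3) = exp(-r*dt) * [p*0.000000 + (1-p)*0.000000] = 0.000000
  V(2,0) = exp(-r*dt) * [p*17.198466 + (1-p)*4.384206] = 10.012132
  V(2,1) = exp(-r*dt) * [p*4.384206 + (1-p)*0.080964] = 2.014059
  V(2,2) = exp(-r*dt) * [p*0.080964 + (1-p)*0.000000] = 0.036418
  V(1,0) = exp(-r*dt) * [p*10.012132 + (1-p)*2.014059] = 5.549152
  V(1,1) = exp(-r*dt) * [p*2.014059 + (1-p)*0.036418] = 0.924835
  V(0,0) = exp(-r*dt) * [p*5.549152 + (1-p)*0.924835] = 2.976183

Answer: Price = V(0,0) = 2.9762


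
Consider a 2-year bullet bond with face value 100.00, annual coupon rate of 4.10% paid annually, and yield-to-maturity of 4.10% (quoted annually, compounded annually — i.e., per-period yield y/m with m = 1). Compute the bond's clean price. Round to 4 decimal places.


Coupon per period c = face * coupon_rate / m = 4.100000
Periods per year m = 1; per-period yield y/m = 0.041000
Number of cashflows N = 2
Cashflows (t years, CF_t, discount factor 1/(1+y/m)^(m*t), PV):
  t = 1.0000: CF_t = 4.100000, DF = 0.960615, PV = 3.938521
  t = 2.0000: CF_t = 104.100000, DF = 0.922781, PV = 96.061479
Price P = sum_t PV_t = 100.000000

Answer: Price = 100.0000


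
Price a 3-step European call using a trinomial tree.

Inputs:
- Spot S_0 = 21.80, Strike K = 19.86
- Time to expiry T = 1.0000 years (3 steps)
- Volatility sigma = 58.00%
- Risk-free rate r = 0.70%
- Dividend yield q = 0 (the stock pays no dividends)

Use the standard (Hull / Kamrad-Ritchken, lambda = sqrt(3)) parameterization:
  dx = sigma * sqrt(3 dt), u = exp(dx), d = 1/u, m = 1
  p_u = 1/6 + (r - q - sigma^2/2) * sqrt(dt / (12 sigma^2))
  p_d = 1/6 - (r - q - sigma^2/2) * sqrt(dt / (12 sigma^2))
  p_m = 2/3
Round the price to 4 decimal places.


Answer: Price = V(0,0) = 5.5927

Derivation:
dt = T/N = 0.333333; dx = sigma*sqrt(3*dt) = 0.580000
u = exp(dx) = 1.786038; d = 1/u = 0.559898
p_u = 0.120345, p_m = 0.666667, p_d = 0.212989
Discount per step: exp(-r*dt) = 0.997669
Stock lattice S(k, j) with j the centered position index:
  k=0: S(0,+0) = 21.8000
  k=1: S(1,-1) = 12.2058; S(1,+0) = 21.8000; S(1,+1) = 38.9356
  k=2: S(2,-2) = 6.8340; S(2,-1) = 12.2058; S(2,+0) = 21.8000; S(2,+1) = 38.9356; S(2,+2) = 69.5405
  k=3: S(3,-3) = 3.8263; S(3,-2) = 6.8340; S(3,-1) = 12.2058; S(3,+0) = 21.8000; S(3,+1) = 38.9356; S(3,+2) = 69.5405; S(3,+3) = 124.2021
Terminal payoffs V(N, j) = max(S_T - K, 0):
  V(3,-3) = 0.000000; V(3,-2) = 0.000000; V(3,-1) = 0.000000; V(3,+0) = 1.940000; V(3,+1) = 19.075638; V(3,+2) = 49.680545; V(3,+3) = 104.342087
Backward induction: V(k, j) = exp(-r*dt) * [p_u * V(k+1, j+1) + p_m * V(k+1, j) + p_d * V(k+1, j-1)]
  V(2,-2) = exp(-r*dt) * [p_u*0.000000 + p_m*0.000000 + p_d*0.000000] = 0.000000
  V(2,-1) = exp(-r*dt) * [p_u*1.940000 + p_m*0.000000 + p_d*0.000000] = 0.232925
  V(2,+0) = exp(-r*dt) * [p_u*19.075638 + p_m*1.940000 + p_d*0.000000] = 3.580623
  V(2,+1) = exp(-r*dt) * [p_u*49.680545 + p_m*19.075638 + p_d*1.940000] = 19.064550
  V(2,+2) = exp(-r*dt) * [p_u*104.342087 + p_m*49.680545 + p_d*19.075638] = 49.624360
  V(1,-1) = exp(-r*dt) * [p_u*3.580623 + p_m*0.232925 + p_d*0.000000] = 0.584827
  V(1,+0) = exp(-r*dt) * [p_u*19.064550 + p_m*3.580623 + p_d*0.232925] = 4.719986
  V(1,+1) = exp(-r*dt) * [p_u*49.624360 + p_m*19.064550 + p_d*3.580623] = 19.399050
  V(0,+0) = exp(-r*dt) * [p_u*19.399050 + p_m*4.719986 + p_d*0.584827] = 5.592729


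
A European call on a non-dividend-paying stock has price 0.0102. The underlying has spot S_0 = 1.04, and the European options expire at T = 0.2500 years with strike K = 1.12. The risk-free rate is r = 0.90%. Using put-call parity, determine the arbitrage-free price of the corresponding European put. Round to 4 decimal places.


Put-call parity: C - P = S_0 * exp(-qT) - K * exp(-rT).
S_0 * exp(-qT) = 1.0400 * 1.00000000 = 1.04000000
K * exp(-rT) = 1.1200 * 0.99775253 = 1.11748283
P = C - S*exp(-qT) + K*exp(-rT)
P = 0.0102 - 1.04000000 + 1.11748283 = 0.0877

Answer: Put price = 0.0877


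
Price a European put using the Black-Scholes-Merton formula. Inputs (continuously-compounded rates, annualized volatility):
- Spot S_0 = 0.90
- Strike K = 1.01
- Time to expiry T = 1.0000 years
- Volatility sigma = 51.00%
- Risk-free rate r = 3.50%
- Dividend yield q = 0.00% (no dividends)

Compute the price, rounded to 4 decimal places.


d1 = (ln(S/K) + (r - q + 0.5*sigma^2) * T) / (sigma * sqrt(T)) = 0.09752775
d2 = d1 - sigma * sqrt(T) = -0.41247225
exp(-rT) = 0.96560542; exp(-qT) = 1.00000000
P = K * exp(-rT) * N(-d2) - S_0 * exp(-qT) * N(-d1)
N(-d1) = 0.46115365; N(-d2) = 0.66000334
P = 1.0100 * 0.96560542 * 0.66000334 - 0.9000 * 1.00000000 * 0.46115365 = 0.2286

Answer: Price = 0.2286


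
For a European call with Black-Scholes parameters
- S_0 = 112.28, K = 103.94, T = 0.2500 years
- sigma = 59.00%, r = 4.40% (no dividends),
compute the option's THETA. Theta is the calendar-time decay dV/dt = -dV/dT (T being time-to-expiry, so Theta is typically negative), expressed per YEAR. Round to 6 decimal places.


Answer: Theta = -26.455386

Derivation:
d1 = 0.4464218370; d2 = 0.1514218370
phi(d1) = 0.3611056293; exp(-qT) = 1.0000000000; exp(-rT) = 0.9890602788
Theta = -S*exp(-qT)*phi(d1)*sigma/(2*sqrt(T)) - r*K*exp(-rT)*N(d2) + q*S*exp(-qT)*N(d1)
N(d1) = 0.6723537191; N(d2) = 0.5601785177; sqrt(T) = 0.5000000000
Term 1 = -112.2800 * 1.0000000000 * 0.3611056293 * 0.5900 / (2 * 0.5000000000) = -23.9215146341
Term 2 = -0.0440 * 103.9400 * 0.9890602788 * 0.5601785177 = -2.5338715756
Term 3 = 0 (no dividend yield, q = 0)
Theta = -23.9215146341 + (-2.5338715756) + (0.0000000000) = -26.455386


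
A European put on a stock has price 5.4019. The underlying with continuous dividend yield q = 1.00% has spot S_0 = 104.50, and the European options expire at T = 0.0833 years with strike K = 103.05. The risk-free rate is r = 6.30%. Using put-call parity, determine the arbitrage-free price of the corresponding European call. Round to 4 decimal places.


Put-call parity: C - P = S_0 * exp(-qT) - K * exp(-rT).
S_0 * exp(-qT) = 104.5000 * 0.99916735 = 104.41298775
K * exp(-rT) = 103.0500 * 0.99476585 = 102.51062045
C = P + S*exp(-qT) - K*exp(-rT)
C = 5.4019 + 104.41298775 - 102.51062045 = 7.3043

Answer: Call price = 7.3043


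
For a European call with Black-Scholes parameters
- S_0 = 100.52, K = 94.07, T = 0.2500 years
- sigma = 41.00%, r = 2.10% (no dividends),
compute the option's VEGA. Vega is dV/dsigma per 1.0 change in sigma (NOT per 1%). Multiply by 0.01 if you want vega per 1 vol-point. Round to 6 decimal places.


Answer: Vega = 18.106939

Derivation:
d1 = 0.4516098863; d2 = 0.2466098863
phi(d1) = 0.3602654069; exp(-qT) = 1.0000000000; exp(-rT) = 0.9947637572
Vega = S * exp(-qT) * phi(d1) * sqrt(T) = 100.5200 * 1.0000000000 * 0.3602654069 * 0.5000000000 = 18.106939


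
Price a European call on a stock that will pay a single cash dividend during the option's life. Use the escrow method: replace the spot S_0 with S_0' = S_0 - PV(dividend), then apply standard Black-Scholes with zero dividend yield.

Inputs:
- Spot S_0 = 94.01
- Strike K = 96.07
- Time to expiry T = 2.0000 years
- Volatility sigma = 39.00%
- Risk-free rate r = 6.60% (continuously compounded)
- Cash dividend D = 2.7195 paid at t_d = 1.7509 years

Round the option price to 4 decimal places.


Answer: Price = 23.0112

Derivation:
PV(D) = D * exp(-r * t_d) = 2.7195 * 0.89086765 = 2.42271458
S_0' = S_0 - PV(D) = 94.0100 - 2.42271458 = 91.58728542
d1 = (ln(S_0'/K) + (r + sigma^2/2)*T) / (sigma*sqrt(T)) = 0.42846204
d2 = d1 - sigma*sqrt(T) = -0.12308125
exp(-rT) = 0.87634100
N(d1) = 0.66584262; N(d2) = 0.45102138
C = S_0' * N(d1) - K * exp(-rT) * N(d2) = 91.58728542 * 0.66584262 - 96.0700 * 0.87634100 * 0.45102138 = 23.0112


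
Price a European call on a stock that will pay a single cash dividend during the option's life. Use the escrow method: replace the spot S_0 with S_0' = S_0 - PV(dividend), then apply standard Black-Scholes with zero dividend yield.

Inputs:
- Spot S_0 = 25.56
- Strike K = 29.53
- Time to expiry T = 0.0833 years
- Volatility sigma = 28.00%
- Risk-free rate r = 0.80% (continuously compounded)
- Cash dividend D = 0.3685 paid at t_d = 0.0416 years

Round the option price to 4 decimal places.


Answer: Price = 0.0209

Derivation:
PV(D) = D * exp(-r * t_d) = 0.3685 * 0.99966726 = 0.36837738
S_0' = S_0 - PV(D) = 25.5600 - 0.36837738 = 25.19162262
d1 = (ln(S_0'/K) + (r + sigma^2/2)*T) / (sigma*sqrt(T)) = -1.91755882
d2 = d1 - sigma*sqrt(T) = -1.99837169
exp(-rT) = 0.99933382
N(d1) = 0.02758349; N(d2) = 0.02283819
C = S_0' * N(d1) - K * exp(-rT) * N(d2) = 25.19162262 * 0.02758349 - 29.5300 * 0.99933382 * 0.02283819 = 0.0209


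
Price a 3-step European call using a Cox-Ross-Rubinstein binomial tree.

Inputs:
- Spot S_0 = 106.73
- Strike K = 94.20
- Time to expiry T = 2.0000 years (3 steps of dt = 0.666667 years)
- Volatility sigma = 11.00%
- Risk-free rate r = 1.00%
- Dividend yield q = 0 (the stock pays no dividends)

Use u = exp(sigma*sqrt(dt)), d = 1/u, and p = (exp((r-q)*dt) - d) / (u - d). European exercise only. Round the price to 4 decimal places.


Answer: Price = V(0,0) = 15.8153

Derivation:
dt = T/N = 0.666667
u = exp(sigma*sqrt(dt)) = 1.093971; d = 1/u = 0.914101
p = (exp((r-q)*dt) - d) / (u - d) = 0.514749
Discount per step: exp(-r*dt) = 0.993356
Stock lattice S(k, i) with i counting down-moves:
  k=0: S(0,0) = 106.7300
  k=1: S(1,0) = 116.7596; S(1,1) = 97.5620
  k=2: S(2,0) = 127.7316; S(2,1) = 106.7300; S(2,2) = 89.1814
  k=3: S(3,0) = 139.7348; S(3,1) = 116.7596; S(3,2) = 97.5620; S(3,3) = 81.5208
Terminal payoffs V(N, i) = max(S_T - K, 0):
  V(3,0) = 45.534774; V(3,1) = 22.559575; V(3,2) = 3.361959; V(3,3) = 0.000000
Backward induction: V(k, i) = exp(-r*dt) * [p * V(k+1, i) + (1-p) * V(k+1, i+1)].
  V(2,0) = exp(-r*dt) * [p*45.534774 + (1-p)*22.559575] = 34.157555
  V(2,1) = exp(-r*dt) * [p*22.559575 + (1-p)*3.361959] = 13.155911
  V(2,2) = exp(-r*dt) * [p*3.361959 + (1-p)*0.000000] = 1.719066
  V(1,0) = exp(-r*dt) * [p*34.157555 + (1-p)*13.155911] = 23.807239
  V(1,1) = exp(-r*dt) * [p*13.155911 + (1-p)*1.719066] = 7.555630
  V(0,0) = exp(-r*dt) * [p*23.807239 + (1-p)*7.555630] = 15.815340


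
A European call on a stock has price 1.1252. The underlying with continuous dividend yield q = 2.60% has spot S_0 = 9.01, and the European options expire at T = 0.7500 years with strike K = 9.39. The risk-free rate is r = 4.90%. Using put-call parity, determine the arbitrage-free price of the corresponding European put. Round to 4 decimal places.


Answer: Put price = 1.3404

Derivation:
Put-call parity: C - P = S_0 * exp(-qT) - K * exp(-rT).
S_0 * exp(-qT) = 9.0100 * 0.98068890 = 8.83600695
K * exp(-rT) = 9.3900 * 0.96391708 = 9.05118142
P = C - S*exp(-qT) + K*exp(-rT)
P = 1.1252 - 8.83600695 + 9.05118142 = 1.3404


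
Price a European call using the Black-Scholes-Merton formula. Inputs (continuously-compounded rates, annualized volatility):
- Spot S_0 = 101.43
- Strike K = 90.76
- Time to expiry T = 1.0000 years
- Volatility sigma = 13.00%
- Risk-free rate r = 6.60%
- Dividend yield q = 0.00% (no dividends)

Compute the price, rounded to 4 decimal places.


d1 = (ln(S/K) + (r - q + 0.5*sigma^2) * T) / (sigma * sqrt(T)) = 1.42769420
d2 = d1 - sigma * sqrt(T) = 1.29769420
exp(-rT) = 0.93613086; exp(-qT) = 1.00000000
C = S_0 * exp(-qT) * N(d1) - K * exp(-rT) * N(d2)
N(d1) = 0.92331005; N(d2) = 0.90280378
C = 101.4300 * 1.00000000 * 0.92331005 - 90.7600 * 0.93613086 * 0.90280378 = 16.9462

Answer: Price = 16.9462


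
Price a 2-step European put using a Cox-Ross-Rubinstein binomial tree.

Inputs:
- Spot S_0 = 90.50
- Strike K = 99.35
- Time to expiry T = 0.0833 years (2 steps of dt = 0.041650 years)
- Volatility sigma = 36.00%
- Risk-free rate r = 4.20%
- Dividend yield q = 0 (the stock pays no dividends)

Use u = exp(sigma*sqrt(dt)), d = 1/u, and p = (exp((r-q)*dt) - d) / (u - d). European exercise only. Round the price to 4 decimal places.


dt = T/N = 0.041650
u = exp(sigma*sqrt(dt)) = 1.076236; d = 1/u = 0.929164
p = (exp((r-q)*dt) - d) / (u - d) = 0.493545
Discount per step: exp(-r*dt) = 0.998252
Stock lattice S(k, i) with i counting down-moves:
  k=0: S(0,0) = 90.5000
  k=1: S(1,0) = 97.3994; S(1,1) = 84.0893
  k=2: S(2,0) = 104.8247; S(2,1) = 90.5000; S(2,2) = 78.1328
Terminal payoffs V(N, i) = max(K - S_T, 0):
  V(2,0) = 0.000000; V(2,1) = 8.850000; V(2,2) = 21.217206
Backward induction: V(k, i) = exp(-r*dt) * [p * V(k+1, i) + (1-p) * V(k+1, i+1)].
  V(1,0) = exp(-r*dt) * [p*0.000000 + (1-p)*8.850000] = 4.474290
  V(1,1) = exp(-r*dt) * [p*8.850000 + (1-p)*21.217206] = 15.087015
  V(0,0) = exp(-r*dt) * [p*4.474290 + (1-p)*15.087015] = 9.831940

Answer: Price = V(0,0) = 9.8319


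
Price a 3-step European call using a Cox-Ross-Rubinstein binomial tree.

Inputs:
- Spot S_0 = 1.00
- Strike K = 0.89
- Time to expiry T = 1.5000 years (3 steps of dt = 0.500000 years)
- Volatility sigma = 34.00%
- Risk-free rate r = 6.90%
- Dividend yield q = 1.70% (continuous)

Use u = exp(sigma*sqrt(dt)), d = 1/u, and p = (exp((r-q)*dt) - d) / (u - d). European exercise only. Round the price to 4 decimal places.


dt = T/N = 0.500000
u = exp(sigma*sqrt(dt)) = 1.271778; d = 1/u = 0.786300
p = (exp((r-q)*dt) - d) / (u - d) = 0.494442
Discount per step: exp(-r*dt) = 0.966088
Stock lattice S(k, i) with i counting down-moves:
  k=0: S(0,0) = 1.0000
  k=1: S(1,0) = 1.2718; S(1,1) = 0.7863
  k=2: S(2,0) = 1.6174; S(2,1) = 1.0000; S(2,2) = 0.6183
  k=3: S(3,0) = 2.0570; S(3,1) = 1.2718; S(3,2) = 0.7863; S(3,3) = 0.4861
Terminal payoffs V(N, i) = max(S_T - K, 0):
  V(3,0) = 1.167001; V(3,1) = 0.381778; V(3,2) = 0.000000; V(3,3) = 0.000000
Backward induction: V(k, i) = exp(-r*dt) * [p * V(k+1, i) + (1-p) * V(k+1, i+1)].
  V(2,0) = exp(-r*dt) * [p*1.167001 + (1-p)*0.381778] = 0.743912
  V(2,1) = exp(-r*dt) * [p*0.381778 + (1-p)*0.000000] = 0.182366
  V(2,2) = exp(-r*dt) * [p*0.000000 + (1-p)*0.000000] = 0.000000
  V(1,0) = exp(-r*dt) * [p*0.743912 + (1-p)*0.182366] = 0.444418
  V(1,1) = exp(-r*dt) * [p*0.182366 + (1-p)*0.000000] = 0.087111
  V(0,0) = exp(-r*dt) * [p*0.444418 + (1-p)*0.087111] = 0.254833

Answer: Price = V(0,0) = 0.2548


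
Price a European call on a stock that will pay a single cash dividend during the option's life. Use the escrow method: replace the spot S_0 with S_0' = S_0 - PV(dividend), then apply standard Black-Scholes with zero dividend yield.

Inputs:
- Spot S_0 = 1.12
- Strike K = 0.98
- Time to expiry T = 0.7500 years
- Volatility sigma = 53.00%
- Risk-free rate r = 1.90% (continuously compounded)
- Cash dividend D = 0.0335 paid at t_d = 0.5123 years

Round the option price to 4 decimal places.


Answer: Price = 0.2526

Derivation:
PV(D) = D * exp(-r * t_d) = 0.0335 * 0.99031352 = 0.03317550
S_0' = S_0 - PV(D) = 1.1200 - 0.03317550 = 1.08682450
d1 = (ln(S_0'/K) + (r + sigma^2/2)*T) / (sigma*sqrt(T)) = 0.48595539
d2 = d1 - sigma*sqrt(T) = 0.02696192
exp(-rT) = 0.98585105
N(d1) = 0.68650060; N(d2) = 0.51075495
C = S_0' * N(d1) - K * exp(-rT) * N(d2) = 1.08682450 * 0.68650060 - 0.9800 * 0.98585105 * 0.51075495 = 0.2526


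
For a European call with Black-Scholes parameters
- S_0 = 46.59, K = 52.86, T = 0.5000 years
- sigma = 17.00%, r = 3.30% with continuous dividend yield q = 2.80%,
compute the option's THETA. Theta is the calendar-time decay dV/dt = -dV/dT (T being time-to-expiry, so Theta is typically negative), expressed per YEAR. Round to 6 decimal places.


d1 = -0.9694515774; d2 = -1.0896597302
phi(d1) = 0.2493602319; exp(-qT) = 0.9860975443; exp(-rT) = 0.9836353794
Theta = -S*exp(-qT)*phi(d1)*sigma/(2*sqrt(T)) - r*K*exp(-rT)*N(d2) + q*S*exp(-qT)*N(d1)
N(d1) = 0.1661599645; N(d2) = 0.1379315306; sqrt(T) = 0.7071067812
Term 1 = -46.5900 * 0.9860975443 * 0.2493602319 * 0.1700 / (2 * 0.7071067812) = -1.3771260844
Term 2 = -0.0330 * 52.8600 * 0.9836353794 * 0.1379315306 = -0.2366675938
Term 3 = 0.0280 * 46.5900 * 0.9860975443 * 0.1661599645 = 0.2137455145
Theta = -1.3771260844 + (-0.2366675938) + (0.2137455145) = -1.400048

Answer: Theta = -1.400048


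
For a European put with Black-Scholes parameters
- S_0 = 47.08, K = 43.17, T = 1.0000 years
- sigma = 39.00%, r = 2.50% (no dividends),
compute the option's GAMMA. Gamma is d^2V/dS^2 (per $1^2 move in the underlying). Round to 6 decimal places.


d1 = 0.4814165970; d2 = 0.0914165970
phi(d1) = 0.3552905040; exp(-qT) = 1.0000000000; exp(-rT) = 0.9753099120
Gamma = exp(-qT) * phi(d1) / (S * sigma * sqrt(T)) = 1.0000000000 * 0.3552905040 / (47.0800 * 0.3900 * 1.0000000000) = 0.019350

Answer: Gamma = 0.019350


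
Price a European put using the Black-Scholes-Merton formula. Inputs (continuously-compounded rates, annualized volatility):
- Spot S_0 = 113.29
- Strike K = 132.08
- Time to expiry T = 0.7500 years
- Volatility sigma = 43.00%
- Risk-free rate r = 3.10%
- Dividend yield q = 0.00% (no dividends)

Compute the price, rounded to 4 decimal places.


d1 = (ln(S/K) + (r - q + 0.5*sigma^2) * T) / (sigma * sqrt(T)) = -0.16345564
d2 = d1 - sigma * sqrt(T) = -0.53584656
exp(-rT) = 0.97701820; exp(-qT) = 1.00000000
P = K * exp(-rT) * N(-d2) - S_0 * exp(-qT) * N(-d1)
N(-d1) = 0.56492015; N(-d2) = 0.70396770
P = 132.0800 * 0.97701820 * 0.70396770 - 113.2900 * 1.00000000 * 0.56492015 = 26.8434

Answer: Price = 26.8434


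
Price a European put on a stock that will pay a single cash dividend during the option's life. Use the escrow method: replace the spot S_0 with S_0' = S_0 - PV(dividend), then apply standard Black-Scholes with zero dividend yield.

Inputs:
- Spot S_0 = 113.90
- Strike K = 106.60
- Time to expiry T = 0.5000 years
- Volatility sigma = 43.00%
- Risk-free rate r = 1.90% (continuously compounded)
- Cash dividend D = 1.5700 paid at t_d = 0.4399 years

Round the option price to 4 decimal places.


Answer: Price = 10.0620

Derivation:
PV(D) = D * exp(-r * t_d) = 1.5700 * 0.99167673 = 1.55693247
S_0' = S_0 - PV(D) = 113.9000 - 1.55693247 = 112.34306753
d1 = (ln(S_0'/K) + (r + sigma^2/2)*T) / (sigma*sqrt(T)) = 0.35585159
d2 = d1 - sigma*sqrt(T) = 0.05179567
exp(-rT) = 0.99054498
N(-d1) = 0.36097586; N(-d2) = 0.47934575
P = K * exp(-rT) * N(-d2) - S_0' * N(-d1) = 106.6000 * 0.99054498 * 0.47934575 - 112.34306753 * 0.36097586 = 10.0620


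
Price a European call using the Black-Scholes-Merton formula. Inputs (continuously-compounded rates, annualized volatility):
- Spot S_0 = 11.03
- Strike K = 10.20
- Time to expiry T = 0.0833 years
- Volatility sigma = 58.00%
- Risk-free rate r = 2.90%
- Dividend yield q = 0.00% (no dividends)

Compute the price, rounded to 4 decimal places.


d1 = (ln(S/K) + (r - q + 0.5*sigma^2) * T) / (sigma * sqrt(T)) = 0.56546567
d2 = d1 - sigma * sqrt(T) = 0.39806759
exp(-rT) = 0.99758722; exp(-qT) = 1.00000000
C = S_0 * exp(-qT) * N(d1) - K * exp(-rT) * N(d2)
N(d1) = 0.71412147; N(d2) = 0.65470982
C = 11.0300 * 1.00000000 * 0.71412147 - 10.2000 * 0.99758722 * 0.65470982 = 1.2148

Answer: Price = 1.2148


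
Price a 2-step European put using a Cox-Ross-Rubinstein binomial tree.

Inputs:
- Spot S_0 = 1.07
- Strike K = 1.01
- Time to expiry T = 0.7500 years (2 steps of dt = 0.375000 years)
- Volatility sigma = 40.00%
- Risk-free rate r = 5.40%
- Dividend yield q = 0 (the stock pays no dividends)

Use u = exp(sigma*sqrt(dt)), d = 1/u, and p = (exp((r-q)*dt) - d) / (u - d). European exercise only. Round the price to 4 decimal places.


Answer: Price = V(0,0) = 0.0919

Derivation:
dt = T/N = 0.375000
u = exp(sigma*sqrt(dt)) = 1.277556; d = 1/u = 0.782744
p = (exp((r-q)*dt) - d) / (u - d) = 0.480409
Discount per step: exp(-r*dt) = 0.979954
Stock lattice S(k, i) with i counting down-moves:
  k=0: S(0,0) = 1.0700
  k=1: S(1,0) = 1.3670; S(1,1) = 0.8375
  k=2: S(2,0) = 1.7464; S(2,1) = 1.0700; S(2,2) = 0.6556
Terminal payoffs V(N, i) = max(K - S_T, 0):
  V(2,0) = 0.000000; V(2,1) = 0.000000; V(2,2) = 0.354423
Backward induction: V(k, i) = exp(-r*dt) * [p * V(k+1, i) + (1-p) * V(k+1, i+1)].
  V(1,0) = exp(-r*dt) * [p*0.000000 + (1-p)*0.000000] = 0.000000
  V(1,1) = exp(-r*dt) * [p*0.000000 + (1-p)*0.354423] = 0.180463
  V(0,0) = exp(-r*dt) * [p*0.000000 + (1-p)*0.180463] = 0.091887


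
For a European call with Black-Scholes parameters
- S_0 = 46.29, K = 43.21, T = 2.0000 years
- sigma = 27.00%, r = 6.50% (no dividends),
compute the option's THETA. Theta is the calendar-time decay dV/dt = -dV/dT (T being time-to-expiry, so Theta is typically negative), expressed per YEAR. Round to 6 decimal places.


Answer: Theta = -2.920336

Derivation:
d1 = 0.7117003697; d2 = 0.3298627079
phi(d1) = 0.3096857389; exp(-qT) = 1.0000000000; exp(-rT) = 0.8780954309
Theta = -S*exp(-qT)*phi(d1)*sigma/(2*sqrt(T)) - r*K*exp(-rT)*N(d2) + q*S*exp(-qT)*N(d1)
N(d1) = 0.7616748307; N(d2) = 0.6292481487; sqrt(T) = 1.4142135624
Term 1 = -46.2900 * 1.0000000000 * 0.3096857389 * 0.2700 / (2 * 1.4142135624) = -1.3684444038
Term 2 = -0.0650 * 43.2100 * 0.8780954309 * 0.6292481487 = -1.5518912583
Term 3 = 0 (no dividend yield, q = 0)
Theta = -1.3684444038 + (-1.5518912583) + (0.0000000000) = -2.920336


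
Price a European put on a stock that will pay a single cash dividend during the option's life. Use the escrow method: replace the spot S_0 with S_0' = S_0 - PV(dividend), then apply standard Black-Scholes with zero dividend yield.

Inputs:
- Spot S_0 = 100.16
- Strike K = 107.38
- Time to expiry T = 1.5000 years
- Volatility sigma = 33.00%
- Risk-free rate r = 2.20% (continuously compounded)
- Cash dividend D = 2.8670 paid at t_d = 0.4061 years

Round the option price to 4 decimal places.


PV(D) = D * exp(-r * t_d) = 2.8670 * 0.99110559 = 2.84149973
S_0' = S_0 - PV(D) = 100.1600 - 2.84149973 = 97.31850027
d1 = (ln(S_0'/K) + (r + sigma^2/2)*T) / (sigma*sqrt(T)) = 0.04030564
d2 = d1 - sigma*sqrt(T) = -0.36386017
exp(-rT) = 0.96753856
N(-d1) = 0.48392473; N(-d2) = 0.64201878
P = K * exp(-rT) * N(-d2) - S_0' * N(-d1) = 107.3800 * 0.96753856 * 0.64201878 - 97.31850027 * 0.48392473 = 19.6073

Answer: Price = 19.6073


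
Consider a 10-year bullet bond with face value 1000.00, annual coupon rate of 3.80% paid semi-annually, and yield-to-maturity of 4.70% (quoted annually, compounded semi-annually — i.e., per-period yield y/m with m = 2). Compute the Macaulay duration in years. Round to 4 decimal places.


Coupon per period c = face * coupon_rate / m = 19.000000
Periods per year m = 2; per-period yield y/m = 0.023500
Number of cashflows N = 20
Cashflows (t years, CF_t, discount factor 1/(1+y/m)^(m*t), PV):
  t = 0.5000: CF_t = 19.000000, DF = 0.977040, PV = 18.563752
  t = 1.0000: CF_t = 19.000000, DF = 0.954606, PV = 18.137520
  t = 1.5000: CF_t = 19.000000, DF = 0.932688, PV = 17.721075
  t = 2.0000: CF_t = 19.000000, DF = 0.911273, PV = 17.314191
  t = 2.5000: CF_t = 19.000000, DF = 0.890350, PV = 16.916650
  t = 3.0000: CF_t = 19.000000, DF = 0.869907, PV = 16.528237
  t = 3.5000: CF_t = 19.000000, DF = 0.849934, PV = 16.148741
  t = 4.0000: CF_t = 19.000000, DF = 0.830419, PV = 15.777959
  t = 4.5000: CF_t = 19.000000, DF = 0.811352, PV = 15.415690
  t = 5.0000: CF_t = 19.000000, DF = 0.792723, PV = 15.061739
  t = 5.5000: CF_t = 19.000000, DF = 0.774522, PV = 14.715915
  t = 6.0000: CF_t = 19.000000, DF = 0.756739, PV = 14.378032
  t = 6.5000: CF_t = 19.000000, DF = 0.739363, PV = 14.047906
  t = 7.0000: CF_t = 19.000000, DF = 0.722387, PV = 13.725360
  t = 7.5000: CF_t = 19.000000, DF = 0.705801, PV = 13.410220
  t = 8.0000: CF_t = 19.000000, DF = 0.689596, PV = 13.102315
  t = 8.5000: CF_t = 19.000000, DF = 0.673762, PV = 12.801481
  t = 9.0000: CF_t = 19.000000, DF = 0.658292, PV = 12.507553
  t = 9.5000: CF_t = 19.000000, DF = 0.643178, PV = 12.220374
  t = 10.0000: CF_t = 1019.000000, DF = 0.628410, PV = 640.349750
Price P = sum_t PV_t = 928.844460
Macaulay numerator sum_t t * PV_t:
  t * PV_t at t = 0.5000: 9.281876
  t * PV_t at t = 1.0000: 18.137520
  t * PV_t at t = 1.5000: 26.581612
  t * PV_t at t = 2.0000: 34.628383
  t * PV_t at t = 2.5000: 42.291625
  t * PV_t at t = 3.0000: 49.584710
  t * PV_t at t = 3.5000: 56.520594
  t * PV_t at t = 4.0000: 63.111836
  t * PV_t at t = 4.5000: 69.370607
  t * PV_t at t = 5.0000: 75.308697
  t * PV_t at t = 5.5000: 80.937535
  t * PV_t at t = 6.0000: 86.268190
  t * PV_t at t = 6.5000: 91.311388
  t * PV_t at t = 7.0000: 96.077520
  t * PV_t at t = 7.5000: 100.576648
  t * PV_t at t = 8.0000: 104.818523
  t * PV_t at t = 8.5000: 108.812585
  t * PV_t at t = 9.0000: 112.567978
  t * PV_t at t = 9.5000: 116.093556
  t * PV_t at t = 10.0000: 6403.497496
Macaulay duration D = (sum_t t * PV_t) / P = 7745.778879 / 928.844460 = 8.339156

Answer: Macaulay duration = 8.3392 years


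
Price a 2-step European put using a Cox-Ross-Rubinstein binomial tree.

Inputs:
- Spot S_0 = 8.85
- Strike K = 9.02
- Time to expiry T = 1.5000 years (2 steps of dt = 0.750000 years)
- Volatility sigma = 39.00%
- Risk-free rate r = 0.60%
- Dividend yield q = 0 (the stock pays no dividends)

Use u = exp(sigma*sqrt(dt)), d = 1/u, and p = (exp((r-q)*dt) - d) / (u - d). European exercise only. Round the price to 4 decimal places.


dt = T/N = 0.750000
u = exp(sigma*sqrt(dt)) = 1.401790; d = 1/u = 0.713374
p = (exp((r-q)*dt) - d) / (u - d) = 0.422908
Discount per step: exp(-r*dt) = 0.995510
Stock lattice S(k, i) with i counting down-moves:
  k=0: S(0,0) = 8.8500
  k=1: S(1,0) = 12.4058; S(1,1) = 6.3134
  k=2: S(2,0) = 17.3904; S(2,1) = 8.8500; S(2,2) = 4.5038
Terminal payoffs V(N, i) = max(K - S_T, 0):
  V(2,0) = 0.000000; V(2,1) = 0.170000; V(2,2) = 4.516217
Backward induction: V(k, i) = exp(-r*dt) * [p * V(k+1, i) + (1-p) * V(k+1, i+1)].
  V(1,0) = exp(-r*dt) * [p*0.000000 + (1-p)*0.170000] = 0.097665
  V(1,1) = exp(-r*dt) * [p*0.170000 + (1-p)*4.516217] = 2.666144
  V(0,0) = exp(-r*dt) * [p*0.097665 + (1-p)*2.666144] = 1.572821

Answer: Price = V(0,0) = 1.5728


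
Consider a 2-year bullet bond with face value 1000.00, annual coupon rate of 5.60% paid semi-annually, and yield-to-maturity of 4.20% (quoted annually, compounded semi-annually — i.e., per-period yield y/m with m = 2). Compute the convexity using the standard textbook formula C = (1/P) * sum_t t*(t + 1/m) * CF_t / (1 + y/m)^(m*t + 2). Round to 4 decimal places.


Coupon per period c = face * coupon_rate / m = 28.000000
Periods per year m = 2; per-period yield y/m = 0.021000
Number of cashflows N = 4
Cashflows (t years, CF_t, discount factor 1/(1+y/m)^(m*t), PV):
  t = 0.5000: CF_t = 28.000000, DF = 0.979432, PV = 27.424094
  t = 1.0000: CF_t = 28.000000, DF = 0.959287, PV = 26.860033
  t = 1.5000: CF_t = 28.000000, DF = 0.939556, PV = 26.307574
  t = 2.0000: CF_t = 1028.000000, DF = 0.920231, PV = 945.997843
Price P = sum_t PV_t = 1026.589545
Convexity numerator sum_t t*(t + 1/m) * CF_t / (1+y/m)^(m*t + 2):
  t = 0.5000: term = 13.153787
  t = 1.0000: term = 38.649717
  t = 1.5000: term = 75.709534
  t = 2.0000: term = 4537.416714
Convexity = (1/P) * sum = 4664.929753 / 1026.589545 = 4.544104

Answer: Convexity = 4.5441
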